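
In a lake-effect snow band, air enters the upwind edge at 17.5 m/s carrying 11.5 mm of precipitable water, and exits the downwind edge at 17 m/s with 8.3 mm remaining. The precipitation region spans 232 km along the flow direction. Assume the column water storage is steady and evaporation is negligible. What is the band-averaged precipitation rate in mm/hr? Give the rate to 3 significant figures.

R ≈ 0.933 mm/hr

Column moisture flux per unit crosswind length is F = V × PW.
Inflow: F_in = 17.5 × 11.5 = 201.25 mm·m/s
Outflow: F_out = 17 × 8.3 = 141.1 mm·m/s
Steady-state rate R = (F_in − F_out)/L = (201.25 − 141.1) / 232000 m = 2.593e-04 mm/s.
R = 2.593e-04 × 3600 = 0.933 mm/hr.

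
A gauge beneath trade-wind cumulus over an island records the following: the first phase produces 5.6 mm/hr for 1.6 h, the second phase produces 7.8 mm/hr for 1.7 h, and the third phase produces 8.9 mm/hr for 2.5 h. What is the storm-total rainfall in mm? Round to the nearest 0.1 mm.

Total = Σ Rᵢ Δtᵢ = 5.6 × 1.6 + 7.8 × 1.7 + 8.9 × 2.5
      = 8.96 + 13.26 + 22.25 = 44.5 mm.

total ≈ 44.5 mm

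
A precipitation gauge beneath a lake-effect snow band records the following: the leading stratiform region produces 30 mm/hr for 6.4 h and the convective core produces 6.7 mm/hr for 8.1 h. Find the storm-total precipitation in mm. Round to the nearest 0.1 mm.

Total = Σ Rᵢ Δtᵢ = 30 × 6.4 + 6.7 × 8.1
      = 192 + 54.27 = 246.3 mm.

total ≈ 246.3 mm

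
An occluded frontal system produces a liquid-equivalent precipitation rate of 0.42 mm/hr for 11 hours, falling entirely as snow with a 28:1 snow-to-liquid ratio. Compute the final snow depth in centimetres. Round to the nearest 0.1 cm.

snow depth ≈ 12.9 cm

Liquid-equivalent depth = 0.42 × 11 = 4.62 mm.
Snow depth = 4.62 mm × 28 = 129.36 mm = 12.9 cm.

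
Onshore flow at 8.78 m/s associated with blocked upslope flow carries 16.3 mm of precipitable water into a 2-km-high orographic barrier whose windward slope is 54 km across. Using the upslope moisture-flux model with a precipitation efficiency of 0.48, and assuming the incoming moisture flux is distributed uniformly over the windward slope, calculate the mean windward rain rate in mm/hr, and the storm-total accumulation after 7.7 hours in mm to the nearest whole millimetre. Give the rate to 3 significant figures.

R ≈ 4.58 mm/hr; total ≈ 35 mm

Incoming column moisture flux per unit ridge length: F = V × PW = 8.78 × 16.3 = 143.114 mm·m/s.
Spread over the 54 km slope with efficiency ε = 0.48: R = ε·F/W = 0.48 × 143.114 / 54000 m = 1.272e-03 mm/s.
R = 1.272e-03 × 3600 = 4.58 mm/hr.
Over 7.7 h: total = 4.58 × 7.7 = 35.266 ≈ 35 mm.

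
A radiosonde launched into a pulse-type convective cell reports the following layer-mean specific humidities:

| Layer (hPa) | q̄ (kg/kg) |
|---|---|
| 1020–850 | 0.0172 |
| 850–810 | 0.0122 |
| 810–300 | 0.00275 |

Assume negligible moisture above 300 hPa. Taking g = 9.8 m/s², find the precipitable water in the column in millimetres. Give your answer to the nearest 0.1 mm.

PW ≈ 49.1 mm

Precipitable water is the column-integrated vapour mass per unit area: PW = (1/g) Σ q̄ Δp, with q in kg/kg and Δp in Pa (1 kg/m² of water = 1 mm).
Layer 1020–850 hPa: Δp = 170 hPa = 17000 Pa, q̄ = 0.0172 kg/kg → 0.0172 × 17000 / 9.8 = 29.84 mm
Layer 850–810 hPa: Δp = 40 hPa = 4000 Pa, q̄ = 0.0122 kg/kg → 0.0122 × 4000 / 9.8 = 4.98 mm
Layer 810–300 hPa: Δp = 510 hPa = 51000 Pa, q̄ = 0.00275 kg/kg → 0.00275 × 51000 / 9.8 = 14.31 mm
PW = 29.84 + 4.98 + 14.31 = 49.13 ≈ 49.1 mm.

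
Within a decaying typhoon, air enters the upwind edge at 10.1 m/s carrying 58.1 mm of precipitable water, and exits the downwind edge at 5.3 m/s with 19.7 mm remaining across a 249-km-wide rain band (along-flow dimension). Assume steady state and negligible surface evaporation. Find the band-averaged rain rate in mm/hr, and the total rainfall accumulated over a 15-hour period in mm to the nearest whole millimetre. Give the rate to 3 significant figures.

R ≈ 6.97 mm/hr; total ≈ 105 mm

Column moisture flux per unit crosswind length is F = V × PW.
Inflow: F_in = 10.1 × 58.1 = 586.81 mm·m/s
Outflow: F_out = 5.3 × 19.7 = 104.41 mm·m/s
Steady-state rate R = (F_in − F_out)/L = (586.81 − 104.41) / 249000 m = 1.937e-03 mm/s.
R = 1.937e-03 × 3600 = 6.97 mm/hr.
Over 15 h: total = 6.97 × 15 = 104.55 ≈ 105 mm.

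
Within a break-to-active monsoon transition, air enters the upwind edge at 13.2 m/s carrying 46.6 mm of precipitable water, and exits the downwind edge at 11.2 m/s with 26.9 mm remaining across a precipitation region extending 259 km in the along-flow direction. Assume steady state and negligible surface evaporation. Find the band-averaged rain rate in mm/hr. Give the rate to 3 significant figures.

R ≈ 4.36 mm/hr

Column moisture flux per unit crosswind length is F = V × PW.
Inflow: F_in = 13.2 × 46.6 = 615.12 mm·m/s
Outflow: F_out = 11.2 × 26.9 = 301.28 mm·m/s
Steady-state rate R = (F_in − F_out)/L = (615.12 − 301.28) / 259000 m = 1.212e-03 mm/s.
R = 1.212e-03 × 3600 = 4.36 mm/hr.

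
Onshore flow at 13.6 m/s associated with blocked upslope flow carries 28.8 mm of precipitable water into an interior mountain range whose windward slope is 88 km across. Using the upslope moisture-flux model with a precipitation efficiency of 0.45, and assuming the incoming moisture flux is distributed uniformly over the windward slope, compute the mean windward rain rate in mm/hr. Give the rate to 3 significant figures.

R ≈ 7.21 mm/hr

Incoming column moisture flux per unit ridge length: F = V × PW = 13.6 × 28.8 = 391.68 mm·m/s.
Spread over the 88 km slope with efficiency ε = 0.45: R = ε·F/W = 0.45 × 391.68 / 88000 m = 2.003e-03 mm/s.
R = 2.003e-03 × 3600 = 7.21 mm/hr.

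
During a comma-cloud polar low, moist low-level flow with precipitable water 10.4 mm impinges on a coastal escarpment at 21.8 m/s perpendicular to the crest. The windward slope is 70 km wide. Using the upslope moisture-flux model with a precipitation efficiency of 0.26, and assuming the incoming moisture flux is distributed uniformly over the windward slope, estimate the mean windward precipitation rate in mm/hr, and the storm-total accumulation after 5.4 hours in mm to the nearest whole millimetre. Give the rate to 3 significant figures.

Incoming column moisture flux per unit ridge length: F = V × PW = 21.8 × 10.4 = 226.72 mm·m/s.
Spread over the 70 km slope with efficiency ε = 0.26: R = ε·F/W = 0.26 × 226.72 / 70000 m = 8.421e-04 mm/s.
R = 8.421e-04 × 3600 = 3.03 mm/hr.
Over 5.4 h: total = 3.03 × 5.4 = 16.362 ≈ 16 mm.

R ≈ 3.03 mm/hr; total ≈ 16 mm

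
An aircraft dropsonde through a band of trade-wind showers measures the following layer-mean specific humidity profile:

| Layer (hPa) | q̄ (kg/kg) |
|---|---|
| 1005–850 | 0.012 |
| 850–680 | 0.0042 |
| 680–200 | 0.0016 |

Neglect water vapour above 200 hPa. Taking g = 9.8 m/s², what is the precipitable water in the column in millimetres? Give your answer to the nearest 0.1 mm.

Precipitable water is the column-integrated vapour mass per unit area: PW = (1/g) Σ q̄ Δp, with q in kg/kg and Δp in Pa (1 kg/m² of water = 1 mm).
Layer 1005–850 hPa: Δp = 155 hPa = 15500 Pa, q̄ = 0.012 kg/kg → 0.012 × 15500 / 9.8 = 18.98 mm
Layer 850–680 hPa: Δp = 170 hPa = 17000 Pa, q̄ = 0.0042 kg/kg → 0.0042 × 17000 / 9.8 = 7.29 mm
Layer 680–200 hPa: Δp = 480 hPa = 48000 Pa, q̄ = 0.0016 kg/kg → 0.0016 × 48000 / 9.8 = 7.84 mm
PW = 18.98 + 7.29 + 7.84 = 34.11 ≈ 34.1 mm.

PW ≈ 34.1 mm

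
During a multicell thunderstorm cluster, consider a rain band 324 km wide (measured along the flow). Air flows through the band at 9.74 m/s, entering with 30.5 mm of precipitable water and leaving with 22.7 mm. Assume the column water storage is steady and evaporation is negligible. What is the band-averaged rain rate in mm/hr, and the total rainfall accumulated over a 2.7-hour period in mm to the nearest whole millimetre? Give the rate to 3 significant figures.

Column moisture flux per unit crosswind length is F = V × PW.
Inflow: F_in = 9.74 × 30.5 = 297.07 mm·m/s
Outflow: F_out = 9.74 × 22.7 = 221.098 mm·m/s
Steady-state rate R = (F_in − F_out)/L = (297.07 − 221.098) / 324000 m = 2.345e-04 mm/s.
R = 2.345e-04 × 3600 = 0.844 mm/hr.
Over 2.7 h: total = 0.844 × 2.7 = 2.2788 ≈ 2 mm.

R ≈ 0.844 mm/hr; total ≈ 2 mm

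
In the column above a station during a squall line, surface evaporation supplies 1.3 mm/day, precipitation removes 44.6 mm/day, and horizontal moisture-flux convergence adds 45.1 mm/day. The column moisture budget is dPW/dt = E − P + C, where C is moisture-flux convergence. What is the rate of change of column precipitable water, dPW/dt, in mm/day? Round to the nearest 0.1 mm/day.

dPW/dt = E − P + C = 1.3 − 44.6 + (45.1) = 1.8 mm/day.

dPW/dt ≈ 1.8 mm/day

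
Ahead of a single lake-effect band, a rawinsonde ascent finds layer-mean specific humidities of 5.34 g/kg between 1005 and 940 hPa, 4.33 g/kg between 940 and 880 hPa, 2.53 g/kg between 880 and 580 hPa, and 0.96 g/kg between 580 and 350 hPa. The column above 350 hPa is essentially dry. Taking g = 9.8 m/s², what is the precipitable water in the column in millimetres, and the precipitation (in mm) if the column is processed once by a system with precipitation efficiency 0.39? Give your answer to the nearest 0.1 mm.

PW ≈ 16.2 mm; precipitation ≈ 6.3 mm

Precipitable water is the column-integrated vapour mass per unit area: PW = (1/g) Σ q̄ Δp, with q in kg/kg and Δp in Pa (1 kg/m² of water = 1 mm).
Layer 1005–940 hPa: Δp = 65 hPa = 6500 Pa, q̄ = 0.00534 kg/kg → 0.00534 × 6500 / 9.8 = 3.54 mm
Layer 940–880 hPa: Δp = 60 hPa = 6000 Pa, q̄ = 0.00433 kg/kg → 0.00433 × 6000 / 9.8 = 2.65 mm
Layer 880–580 hPa: Δp = 300 hPa = 30000 Pa, q̄ = 0.00253 kg/kg → 0.00253 × 30000 / 9.8 = 7.74 mm
Layer 580–350 hPa: Δp = 230 hPa = 23000 Pa, q̄ = 0.00096 kg/kg → 0.00096 × 23000 / 9.8 = 2.25 mm
PW = 3.54 + 2.65 + 7.74 + 2.25 = 16.18 ≈ 16.2 mm.
Precipitation = ε × PW = 0.39 × 16.2 = 6.3 mm.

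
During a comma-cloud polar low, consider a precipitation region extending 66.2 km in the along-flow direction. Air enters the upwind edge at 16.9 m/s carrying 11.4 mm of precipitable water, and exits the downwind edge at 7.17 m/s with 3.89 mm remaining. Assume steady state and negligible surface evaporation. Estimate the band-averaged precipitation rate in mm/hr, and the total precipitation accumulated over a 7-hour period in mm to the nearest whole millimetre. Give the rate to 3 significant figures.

Column moisture flux per unit crosswind length is F = V × PW.
Inflow: F_in = 16.9 × 11.4 = 192.66 mm·m/s
Outflow: F_out = 7.17 × 3.89 = 27.8913 mm·m/s
Steady-state rate R = (F_in − F_out)/L = (192.66 − 27.8913) / 66200 m = 2.489e-03 mm/s.
R = 2.489e-03 × 3600 = 8.96 mm/hr.
Over 7 h: total = 8.96 × 7 = 62.72 ≈ 63 mm.

R ≈ 8.96 mm/hr; total ≈ 63 mm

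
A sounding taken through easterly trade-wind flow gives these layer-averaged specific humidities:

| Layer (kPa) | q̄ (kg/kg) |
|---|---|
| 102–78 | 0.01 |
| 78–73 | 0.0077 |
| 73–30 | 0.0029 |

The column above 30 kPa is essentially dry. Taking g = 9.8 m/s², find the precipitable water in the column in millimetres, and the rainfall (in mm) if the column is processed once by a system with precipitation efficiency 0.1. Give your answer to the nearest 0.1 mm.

Precipitable water is the column-integrated vapour mass per unit area: PW = (1/g) Σ q̄ Δp, with q in kg/kg and Δp in Pa (1 kg/m² of water = 1 mm).
Layer 102–78 kPa: Δp = 240 hPa = 24000 Pa, q̄ = 0.01 kg/kg → 0.01 × 24000 / 9.8 = 24.49 mm
Layer 78–73 kPa: Δp = 50 hPa = 5000 Pa, q̄ = 0.0077 kg/kg → 0.0077 × 5000 / 9.8 = 3.93 mm
Layer 73–30 kPa: Δp = 430 hPa = 43000 Pa, q̄ = 0.0029 kg/kg → 0.0029 × 43000 / 9.8 = 12.72 mm
PW = 24.49 + 3.93 + 12.72 = 41.14 ≈ 41.1 mm.
Rainfall = ε × PW = 0.1 × 41.1 = 4.1 mm.

PW ≈ 41.1 mm; rainfall ≈ 4.1 mm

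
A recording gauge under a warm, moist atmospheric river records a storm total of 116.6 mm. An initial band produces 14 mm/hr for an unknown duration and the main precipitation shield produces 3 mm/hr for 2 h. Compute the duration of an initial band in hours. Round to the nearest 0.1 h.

duration ≈ 7.9 h

Known phases: 3 × 2 = 6 mm.
Remaining depth = 116.6 − 6 = 110.6 mm.
Duration = 110.6 / 14 = 7.9 h.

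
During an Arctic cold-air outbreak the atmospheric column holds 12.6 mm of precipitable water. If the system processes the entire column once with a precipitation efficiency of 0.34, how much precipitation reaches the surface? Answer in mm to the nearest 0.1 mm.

precipitation ≈ 4.3 mm

Precipitation = ε × PW = 0.34 × 12.6 = 4.3 mm.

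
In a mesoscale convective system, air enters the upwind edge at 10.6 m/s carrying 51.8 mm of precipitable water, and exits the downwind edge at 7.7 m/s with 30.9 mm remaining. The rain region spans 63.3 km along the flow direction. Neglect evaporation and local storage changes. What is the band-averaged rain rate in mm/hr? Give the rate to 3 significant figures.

R ≈ 17.7 mm/hr

Column moisture flux per unit crosswind length is F = V × PW.
Inflow: F_in = 10.6 × 51.8 = 549.08 mm·m/s
Outflow: F_out = 7.7 × 30.9 = 237.93 mm·m/s
Steady-state rate R = (F_in − F_out)/L = (549.08 − 237.93) / 63300 m = 4.915e-03 mm/s.
R = 4.915e-03 × 3600 = 17.7 mm/hr.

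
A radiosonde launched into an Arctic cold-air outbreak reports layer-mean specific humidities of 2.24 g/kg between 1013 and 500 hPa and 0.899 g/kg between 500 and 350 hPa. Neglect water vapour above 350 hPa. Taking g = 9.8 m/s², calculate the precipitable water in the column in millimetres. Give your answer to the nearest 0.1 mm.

PW ≈ 13.1 mm

Precipitable water is the column-integrated vapour mass per unit area: PW = (1/g) Σ q̄ Δp, with q in kg/kg and Δp in Pa (1 kg/m² of water = 1 mm).
Layer 1013–500 hPa: Δp = 513 hPa = 51300 Pa, q̄ = 0.00224 kg/kg → 0.00224 × 51300 / 9.8 = 11.73 mm
Layer 500–350 hPa: Δp = 150 hPa = 15000 Pa, q̄ = 0.000899 kg/kg → 0.000899 × 15000 / 9.8 = 1.38 mm
PW = 11.73 + 1.38 = 13.11 ≈ 13.1 mm.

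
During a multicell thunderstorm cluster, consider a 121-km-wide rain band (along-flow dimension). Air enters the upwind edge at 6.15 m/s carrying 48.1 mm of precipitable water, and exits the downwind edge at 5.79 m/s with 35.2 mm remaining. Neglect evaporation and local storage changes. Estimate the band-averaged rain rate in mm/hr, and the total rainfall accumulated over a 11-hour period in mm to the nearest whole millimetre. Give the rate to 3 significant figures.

R ≈ 2.74 mm/hr; total ≈ 30 mm

Column moisture flux per unit crosswind length is F = V × PW.
Inflow: F_in = 6.15 × 48.1 = 295.815 mm·m/s
Outflow: F_out = 5.79 × 35.2 = 203.808 mm·m/s
Steady-state rate R = (F_in − F_out)/L = (295.815 − 203.808) / 121000 m = 7.604e-04 mm/s.
R = 7.604e-04 × 3600 = 2.74 mm/hr.
Over 11 h: total = 2.74 × 11 = 30.14 ≈ 30 mm.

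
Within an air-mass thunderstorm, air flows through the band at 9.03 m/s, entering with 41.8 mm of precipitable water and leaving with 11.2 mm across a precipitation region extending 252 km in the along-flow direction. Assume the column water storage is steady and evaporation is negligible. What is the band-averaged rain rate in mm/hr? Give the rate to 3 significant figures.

Column moisture flux per unit crosswind length is F = V × PW.
Inflow: F_in = 9.03 × 41.8 = 377.454 mm·m/s
Outflow: F_out = 9.03 × 11.2 = 101.136 mm·m/s
Steady-state rate R = (F_in − F_out)/L = (377.454 − 101.136) / 252000 m = 1.097e-03 mm/s.
R = 1.097e-03 × 3600 = 3.95 mm/hr.

R ≈ 3.95 mm/hr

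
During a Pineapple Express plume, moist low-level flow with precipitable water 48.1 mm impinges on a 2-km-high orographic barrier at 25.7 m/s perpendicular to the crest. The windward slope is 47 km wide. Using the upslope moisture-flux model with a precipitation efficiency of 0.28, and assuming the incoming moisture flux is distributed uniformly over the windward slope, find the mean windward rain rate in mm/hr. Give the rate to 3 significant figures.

Incoming column moisture flux per unit ridge length: F = V × PW = 25.7 × 48.1 = 1236.17 mm·m/s.
Spread over the 47 km slope with efficiency ε = 0.28: R = ε·F/W = 0.28 × 1236.17 / 47000 m = 7.364e-03 mm/s.
R = 7.364e-03 × 3600 = 26.5 mm/hr.

R ≈ 26.5 mm/hr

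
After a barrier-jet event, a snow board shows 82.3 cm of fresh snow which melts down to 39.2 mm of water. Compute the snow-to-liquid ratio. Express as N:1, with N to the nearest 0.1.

Ratio = snow depth / SWE = 823 mm / 39.2 mm = 21.0, i.e. 21.0:1.

ratio ≈ 21.0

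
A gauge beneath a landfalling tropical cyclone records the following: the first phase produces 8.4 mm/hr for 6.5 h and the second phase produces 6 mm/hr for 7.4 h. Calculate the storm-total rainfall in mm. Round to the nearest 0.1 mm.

Total = Σ Rᵢ Δtᵢ = 8.4 × 6.5 + 6 × 7.4
      = 54.6 + 44.4 = 99.0 mm.

total ≈ 99.0 mm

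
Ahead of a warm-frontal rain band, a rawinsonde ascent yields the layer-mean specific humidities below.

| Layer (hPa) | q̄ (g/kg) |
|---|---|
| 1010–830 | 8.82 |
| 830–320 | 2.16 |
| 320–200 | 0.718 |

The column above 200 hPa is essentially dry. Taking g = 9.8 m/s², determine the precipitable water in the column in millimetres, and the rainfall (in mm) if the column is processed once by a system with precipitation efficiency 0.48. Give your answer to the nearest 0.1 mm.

PW ≈ 28.3 mm; rainfall ≈ 13.6 mm

Precipitable water is the column-integrated vapour mass per unit area: PW = (1/g) Σ q̄ Δp, with q in kg/kg and Δp in Pa (1 kg/m² of water = 1 mm).
Layer 1010–830 hPa: Δp = 180 hPa = 18000 Pa, q̄ = 0.00882 kg/kg → 0.00882 × 18000 / 9.8 = 16.20 mm
Layer 830–320 hPa: Δp = 510 hPa = 51000 Pa, q̄ = 0.00216 kg/kg → 0.00216 × 51000 / 9.8 = 11.24 mm
Layer 320–200 hPa: Δp = 120 hPa = 12000 Pa, q̄ = 0.000718 kg/kg → 0.000718 × 12000 / 9.8 = 0.88 mm
PW = 16.20 + 11.24 + 0.88 = 28.32 ≈ 28.3 mm.
Rainfall = ε × PW = 0.48 × 28.3 = 13.6 mm.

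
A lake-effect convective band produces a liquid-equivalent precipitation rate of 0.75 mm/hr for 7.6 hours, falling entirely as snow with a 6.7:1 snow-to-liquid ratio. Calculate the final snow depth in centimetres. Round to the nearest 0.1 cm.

Liquid-equivalent depth = 0.75 × 7.6 = 5.7 mm.
Snow depth = 5.7 mm × 6.7 = 38.19 mm = 3.8 cm.

snow depth ≈ 3.8 cm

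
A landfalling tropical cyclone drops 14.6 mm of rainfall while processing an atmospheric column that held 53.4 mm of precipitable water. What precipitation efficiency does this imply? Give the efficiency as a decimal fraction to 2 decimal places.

ε = rainfall / PW = 14.6 / 53.4 = 0.27.

ε ≈ 0.27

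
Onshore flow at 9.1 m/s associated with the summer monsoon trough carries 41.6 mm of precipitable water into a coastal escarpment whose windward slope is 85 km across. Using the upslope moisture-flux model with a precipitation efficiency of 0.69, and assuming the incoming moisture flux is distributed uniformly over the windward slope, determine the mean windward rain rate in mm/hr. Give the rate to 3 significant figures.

Incoming column moisture flux per unit ridge length: F = V × PW = 9.1 × 41.6 = 378.56 mm·m/s.
Spread over the 85 km slope with efficiency ε = 0.69: R = ε·F/W = 0.69 × 378.56 / 85000 m = 3.073e-03 mm/s.
R = 3.073e-03 × 3600 = 11.1 mm/hr.

R ≈ 11.1 mm/hr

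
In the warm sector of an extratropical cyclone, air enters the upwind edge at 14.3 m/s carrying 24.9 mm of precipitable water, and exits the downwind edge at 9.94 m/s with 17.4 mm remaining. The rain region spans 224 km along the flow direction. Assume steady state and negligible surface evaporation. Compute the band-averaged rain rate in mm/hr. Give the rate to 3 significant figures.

R ≈ 2.94 mm/hr

Column moisture flux per unit crosswind length is F = V × PW.
Inflow: F_in = 14.3 × 24.9 = 356.07 mm·m/s
Outflow: F_out = 9.94 × 17.4 = 172.956 mm·m/s
Steady-state rate R = (F_in − F_out)/L = (356.07 − 172.956) / 224000 m = 8.175e-04 mm/s.
R = 8.175e-04 × 3600 = 2.94 mm/hr.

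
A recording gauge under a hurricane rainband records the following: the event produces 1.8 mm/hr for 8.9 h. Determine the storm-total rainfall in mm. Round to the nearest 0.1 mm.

Total = Σ Rᵢ Δtᵢ = 1.8 × 8.9
      = 16.02 = 16.0 mm.

total ≈ 16.0 mm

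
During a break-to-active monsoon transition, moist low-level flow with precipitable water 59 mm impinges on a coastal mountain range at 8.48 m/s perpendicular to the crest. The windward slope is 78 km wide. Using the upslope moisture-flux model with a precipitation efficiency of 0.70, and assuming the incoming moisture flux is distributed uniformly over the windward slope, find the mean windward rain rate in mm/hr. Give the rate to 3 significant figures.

Incoming column moisture flux per unit ridge length: F = V × PW = 8.48 × 59 = 500.32 mm·m/s.
Spread over the 78 km slope with efficiency ε = 0.70: R = ε·F/W = 0.70 × 500.32 / 78000 m = 4.490e-03 mm/s.
R = 4.490e-03 × 3600 = 16.2 mm/hr.

R ≈ 16.2 mm/hr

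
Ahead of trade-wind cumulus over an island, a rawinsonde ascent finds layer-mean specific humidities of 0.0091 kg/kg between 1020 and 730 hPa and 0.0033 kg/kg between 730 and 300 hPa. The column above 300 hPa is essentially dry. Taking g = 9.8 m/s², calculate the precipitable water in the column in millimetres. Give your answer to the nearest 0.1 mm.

Precipitable water is the column-integrated vapour mass per unit area: PW = (1/g) Σ q̄ Δp, with q in kg/kg and Δp in Pa (1 kg/m² of water = 1 mm).
Layer 1020–730 hPa: Δp = 290 hPa = 29000 Pa, q̄ = 0.0091 kg/kg → 0.0091 × 29000 / 9.8 = 26.93 mm
Layer 730–300 hPa: Δp = 430 hPa = 43000 Pa, q̄ = 0.0033 kg/kg → 0.0033 × 43000 / 9.8 = 14.48 mm
PW = 26.93 + 14.48 = 41.41 ≈ 41.4 mm.

PW ≈ 41.4 mm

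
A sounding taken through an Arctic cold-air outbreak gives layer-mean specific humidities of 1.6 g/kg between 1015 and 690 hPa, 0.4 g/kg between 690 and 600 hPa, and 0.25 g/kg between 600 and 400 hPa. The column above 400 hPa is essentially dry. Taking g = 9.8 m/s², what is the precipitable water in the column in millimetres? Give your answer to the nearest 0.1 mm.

Precipitable water is the column-integrated vapour mass per unit area: PW = (1/g) Σ q̄ Δp, with q in kg/kg and Δp in Pa (1 kg/m² of water = 1 mm).
Layer 1015–690 hPa: Δp = 325 hPa = 32500 Pa, q̄ = 0.0016 kg/kg → 0.0016 × 32500 / 9.8 = 5.31 mm
Layer 690–600 hPa: Δp = 90 hPa = 9000 Pa, q̄ = 0.0004 kg/kg → 0.0004 × 9000 / 9.8 = 0.37 mm
Layer 600–400 hPa: Δp = 200 hPa = 20000 Pa, q̄ = 0.00025 kg/kg → 0.00025 × 20000 / 9.8 = 0.51 mm
PW = 5.31 + 0.37 + 0.51 = 6.19 ≈ 6.2 mm.

PW ≈ 6.2 mm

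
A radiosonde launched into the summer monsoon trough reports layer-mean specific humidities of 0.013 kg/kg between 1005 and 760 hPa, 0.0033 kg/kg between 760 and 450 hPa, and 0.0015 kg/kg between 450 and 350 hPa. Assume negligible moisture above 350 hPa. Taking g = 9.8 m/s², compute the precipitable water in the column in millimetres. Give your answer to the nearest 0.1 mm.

PW ≈ 44.5 mm

Precipitable water is the column-integrated vapour mass per unit area: PW = (1/g) Σ q̄ Δp, with q in kg/kg and Δp in Pa (1 kg/m² of water = 1 mm).
Layer 1005–760 hPa: Δp = 245 hPa = 24500 Pa, q̄ = 0.013 kg/kg → 0.013 × 24500 / 9.8 = 32.50 mm
Layer 760–450 hPa: Δp = 310 hPa = 31000 Pa, q̄ = 0.0033 kg/kg → 0.0033 × 31000 / 9.8 = 10.44 mm
Layer 450–350 hPa: Δp = 100 hPa = 10000 Pa, q̄ = 0.0015 kg/kg → 0.0015 × 10000 / 9.8 = 1.53 mm
PW = 32.50 + 10.44 + 1.53 = 44.47 ≈ 44.5 mm.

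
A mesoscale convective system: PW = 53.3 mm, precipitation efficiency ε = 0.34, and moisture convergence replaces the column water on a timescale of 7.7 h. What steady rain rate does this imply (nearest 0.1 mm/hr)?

Each overturning extracts ε × PW = 0.34 × 53.3 = 18.122 mm.
Rate = ε·PW / τ = 18.122 / 7.7 h = 2.4 mm/hr.

R ≈ 2.4 mm/hr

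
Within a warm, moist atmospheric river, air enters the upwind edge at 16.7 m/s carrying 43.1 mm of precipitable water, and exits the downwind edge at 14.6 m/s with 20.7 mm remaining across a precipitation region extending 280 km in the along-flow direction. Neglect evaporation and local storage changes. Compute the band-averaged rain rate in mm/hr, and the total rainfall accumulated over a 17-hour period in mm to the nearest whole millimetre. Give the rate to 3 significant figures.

R ≈ 5.37 mm/hr; total ≈ 91 mm

Column moisture flux per unit crosswind length is F = V × PW.
Inflow: F_in = 16.7 × 43.1 = 719.77 mm·m/s
Outflow: F_out = 14.6 × 20.7 = 302.22 mm·m/s
Steady-state rate R = (F_in − F_out)/L = (719.77 − 302.22) / 280000 m = 1.491e-03 mm/s.
R = 1.491e-03 × 3600 = 5.37 mm/hr.
Over 17 h: total = 5.37 × 17 = 91.29 ≈ 91 mm.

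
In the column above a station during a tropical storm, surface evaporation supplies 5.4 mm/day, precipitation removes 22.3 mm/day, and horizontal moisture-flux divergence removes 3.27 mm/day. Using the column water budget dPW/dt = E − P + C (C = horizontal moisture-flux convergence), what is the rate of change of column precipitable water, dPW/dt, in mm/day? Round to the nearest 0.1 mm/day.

dPW/dt = E − P + C = 5.4 − 22.3 + (-3.27) = -20.2 mm/day.

dPW/dt ≈ -20.2 mm/day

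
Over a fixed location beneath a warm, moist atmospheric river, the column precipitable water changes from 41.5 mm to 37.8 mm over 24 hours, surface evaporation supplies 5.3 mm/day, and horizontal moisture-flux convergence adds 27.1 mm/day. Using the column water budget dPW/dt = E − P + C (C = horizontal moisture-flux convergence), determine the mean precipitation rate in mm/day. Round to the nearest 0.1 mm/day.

dPW/dt = (37.8 − 41.5) mm / (24/24 day) = -3.700 mm/day.
P = E + C − dPW/dt = 5.3 + (27.1) − (-3.700) = 36.1 mm/day.

P ≈ 36.1 mm/day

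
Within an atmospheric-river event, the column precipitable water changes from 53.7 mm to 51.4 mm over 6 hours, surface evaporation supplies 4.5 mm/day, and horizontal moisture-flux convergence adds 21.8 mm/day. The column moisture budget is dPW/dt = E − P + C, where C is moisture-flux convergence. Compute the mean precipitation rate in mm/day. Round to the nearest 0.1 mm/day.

dPW/dt = (51.4 − 53.7) mm / (6/24 day) = -9.200 mm/day.
P = E + C − dPW/dt = 4.5 + (21.8) − (-9.200) = 35.5 mm/day.

P ≈ 35.5 mm/day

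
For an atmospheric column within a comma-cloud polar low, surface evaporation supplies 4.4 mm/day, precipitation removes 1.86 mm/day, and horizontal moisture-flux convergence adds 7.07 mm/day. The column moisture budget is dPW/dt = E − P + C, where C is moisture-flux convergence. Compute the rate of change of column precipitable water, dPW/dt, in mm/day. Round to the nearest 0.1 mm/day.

dPW/dt = E − P + C = 4.4 − 1.86 + (7.07) = 9.6 mm/day.

dPW/dt ≈ 9.6 mm/day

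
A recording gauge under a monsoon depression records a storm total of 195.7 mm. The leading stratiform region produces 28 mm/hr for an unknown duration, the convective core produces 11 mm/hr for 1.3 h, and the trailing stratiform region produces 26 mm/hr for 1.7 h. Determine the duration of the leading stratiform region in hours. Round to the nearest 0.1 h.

duration ≈ 4.9 h

Known phases: 11 × 1.3 + 26 × 1.7 = 14.3 + 44.2 = 58.5 mm.
Remaining depth = 195.7 − 58.5 = 137.2 mm.
Duration = 137.2 / 28 = 4.9 h.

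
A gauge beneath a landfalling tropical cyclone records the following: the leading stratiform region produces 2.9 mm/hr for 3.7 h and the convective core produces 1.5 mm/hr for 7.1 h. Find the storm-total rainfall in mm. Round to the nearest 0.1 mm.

Total = Σ Rᵢ Δtᵢ = 2.9 × 3.7 + 1.5 × 7.1
      = 10.73 + 10.65 = 21.4 mm.

total ≈ 21.4 mm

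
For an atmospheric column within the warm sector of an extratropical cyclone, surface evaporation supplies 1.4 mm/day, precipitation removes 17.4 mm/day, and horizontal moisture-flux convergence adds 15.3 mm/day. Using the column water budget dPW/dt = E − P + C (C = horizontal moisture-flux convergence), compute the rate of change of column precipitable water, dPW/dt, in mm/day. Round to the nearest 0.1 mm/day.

dPW/dt ≈ -0.7 mm/day

dPW/dt = E − P + C = 1.4 − 17.4 + (15.3) = -0.7 mm/day.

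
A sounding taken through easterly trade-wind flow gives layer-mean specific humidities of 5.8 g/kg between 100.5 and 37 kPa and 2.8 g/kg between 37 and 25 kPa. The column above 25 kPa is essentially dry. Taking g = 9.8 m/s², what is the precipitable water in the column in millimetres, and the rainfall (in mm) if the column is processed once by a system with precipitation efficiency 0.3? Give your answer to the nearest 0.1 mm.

Precipitable water is the column-integrated vapour mass per unit area: PW = (1/g) Σ q̄ Δp, with q in kg/kg and Δp in Pa (1 kg/m² of water = 1 mm).
Layer 100.5–37 kPa: Δp = 635 hPa = 63500 Pa, q̄ = 0.0058 kg/kg → 0.0058 × 63500 / 9.8 = 37.58 mm
Layer 37–25 kPa: Δp = 120 hPa = 12000 Pa, q̄ = 0.0028 kg/kg → 0.0028 × 12000 / 9.8 = 3.43 mm
PW = 37.58 + 3.43 = 41.01 ≈ 41.0 mm.
Rainfall = ε × PW = 0.3 × 41.0 = 12.3 mm.

PW ≈ 41.0 mm; rainfall ≈ 12.3 mm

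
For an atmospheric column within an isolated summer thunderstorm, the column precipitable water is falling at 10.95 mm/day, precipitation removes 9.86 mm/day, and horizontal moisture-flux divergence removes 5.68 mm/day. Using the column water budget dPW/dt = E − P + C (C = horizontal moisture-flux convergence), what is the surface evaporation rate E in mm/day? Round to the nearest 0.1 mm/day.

E ≈ 4.6 mm/day

dPW/dt = -10.95 mm/day.
E = dPW/dt + P − C = (-10.95) + 9.86 − (-5.68) = 4.6 mm/day.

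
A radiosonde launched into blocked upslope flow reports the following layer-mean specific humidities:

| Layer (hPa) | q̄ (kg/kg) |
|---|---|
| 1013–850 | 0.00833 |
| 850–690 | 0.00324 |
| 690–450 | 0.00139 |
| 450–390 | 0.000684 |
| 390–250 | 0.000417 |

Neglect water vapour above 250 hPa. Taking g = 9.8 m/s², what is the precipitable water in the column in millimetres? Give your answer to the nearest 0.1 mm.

Precipitable water is the column-integrated vapour mass per unit area: PW = (1/g) Σ q̄ Δp, with q in kg/kg and Δp in Pa (1 kg/m² of water = 1 mm).
Layer 1013–850 hPa: Δp = 163 hPa = 16300 Pa, q̄ = 0.00833 kg/kg → 0.00833 × 16300 / 9.8 = 13.86 mm
Layer 850–690 hPa: Δp = 160 hPa = 16000 Pa, q̄ = 0.00324 kg/kg → 0.00324 × 16000 / 9.8 = 5.29 mm
Layer 690–450 hPa: Δp = 240 hPa = 24000 Pa, q̄ = 0.00139 kg/kg → 0.00139 × 24000 / 9.8 = 3.40 mm
Layer 450–390 hPa: Δp = 60 hPa = 6000 Pa, q̄ = 0.000684 kg/kg → 0.000684 × 6000 / 9.8 = 0.42 mm
Layer 390–250 hPa: Δp = 140 hPa = 14000 Pa, q̄ = 0.000417 kg/kg → 0.000417 × 14000 / 9.8 = 0.60 mm
PW = 13.86 + 5.29 + 3.40 + 0.42 + 0.60 = 23.57 ≈ 23.6 mm.

PW ≈ 23.6 mm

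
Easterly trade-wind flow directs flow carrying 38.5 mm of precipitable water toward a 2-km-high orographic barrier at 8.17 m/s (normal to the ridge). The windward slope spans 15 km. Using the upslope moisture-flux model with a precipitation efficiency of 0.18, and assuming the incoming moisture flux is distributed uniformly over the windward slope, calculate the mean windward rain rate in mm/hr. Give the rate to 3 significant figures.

Incoming column moisture flux per unit ridge length: F = V × PW = 8.17 × 38.5 = 314.545 mm·m/s.
Spread over the 15 km slope with efficiency ε = 0.18: R = ε·F/W = 0.18 × 314.545 / 15000 m = 3.775e-03 mm/s.
R = 3.775e-03 × 3600 = 13.6 mm/hr.

R ≈ 13.6 mm/hr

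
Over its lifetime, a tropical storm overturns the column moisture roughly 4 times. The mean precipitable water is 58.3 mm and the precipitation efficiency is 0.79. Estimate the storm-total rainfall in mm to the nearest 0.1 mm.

Each cycle deposits ε × PW = 0.79 × 58.3 = 46.057 mm.
Over 4 cycles: 4 × 46.057 = 184.2 mm.

rainfall ≈ 184.2 mm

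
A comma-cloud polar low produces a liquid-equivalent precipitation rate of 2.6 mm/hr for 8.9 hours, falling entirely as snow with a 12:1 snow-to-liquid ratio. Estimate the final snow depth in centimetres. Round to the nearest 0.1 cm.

snow depth ≈ 27.8 cm

Liquid-equivalent depth = 2.6 × 8.9 = 23.14 mm.
Snow depth = 23.14 mm × 12 = 277.68 mm = 27.8 cm.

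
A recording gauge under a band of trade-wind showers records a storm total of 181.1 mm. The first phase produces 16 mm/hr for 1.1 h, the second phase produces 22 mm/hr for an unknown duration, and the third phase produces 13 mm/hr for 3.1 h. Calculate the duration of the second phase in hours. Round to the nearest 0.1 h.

duration ≈ 5.6 h

Known phases: 16 × 1.1 + 13 × 3.1 = 17.6 + 40.3 = 57.9 mm.
Remaining depth = 181.1 − 57.9 = 123.2 mm.
Duration = 123.2 / 22 = 5.6 h.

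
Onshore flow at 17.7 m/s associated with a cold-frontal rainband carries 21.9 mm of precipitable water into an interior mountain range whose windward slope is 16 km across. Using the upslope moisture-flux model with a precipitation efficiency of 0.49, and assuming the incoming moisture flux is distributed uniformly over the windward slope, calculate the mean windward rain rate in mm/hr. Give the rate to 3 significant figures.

Incoming column moisture flux per unit ridge length: F = V × PW = 17.7 × 21.9 = 387.63 mm·m/s.
Spread over the 16 km slope with efficiency ε = 0.49: R = ε·F/W = 0.49 × 387.63 / 16000 m = 1.187e-02 mm/s.
R = 1.187e-02 × 3600 = 42.7 mm/hr.

R ≈ 42.7 mm/hr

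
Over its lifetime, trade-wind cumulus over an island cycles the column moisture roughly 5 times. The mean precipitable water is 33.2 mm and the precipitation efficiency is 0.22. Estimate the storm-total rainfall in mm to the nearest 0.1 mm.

rainfall ≈ 36.5 mm

Each cycle deposits ε × PW = 0.22 × 33.2 = 7.304 mm.
Over 5 cycles: 5 × 7.304 = 36.5 mm.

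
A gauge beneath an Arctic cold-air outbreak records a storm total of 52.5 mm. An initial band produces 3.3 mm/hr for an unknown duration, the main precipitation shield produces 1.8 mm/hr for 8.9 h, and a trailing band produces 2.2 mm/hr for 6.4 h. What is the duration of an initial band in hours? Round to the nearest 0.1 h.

Known phases: 1.8 × 8.9 + 2.2 × 6.4 = 16.02 + 14.08 = 30.1 mm.
Remaining depth = 52.5 − 30.1 = 22.4 mm.
Duration = 22.4 / 3.3 = 6.8 h.

duration ≈ 6.8 h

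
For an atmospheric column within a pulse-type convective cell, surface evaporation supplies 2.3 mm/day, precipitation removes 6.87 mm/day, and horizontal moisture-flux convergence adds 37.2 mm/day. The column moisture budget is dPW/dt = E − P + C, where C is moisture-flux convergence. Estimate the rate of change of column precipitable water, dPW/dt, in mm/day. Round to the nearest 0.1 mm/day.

dPW/dt = E − P + C = 2.3 − 6.87 + (37.2) = 32.6 mm/day.

dPW/dt ≈ 32.6 mm/day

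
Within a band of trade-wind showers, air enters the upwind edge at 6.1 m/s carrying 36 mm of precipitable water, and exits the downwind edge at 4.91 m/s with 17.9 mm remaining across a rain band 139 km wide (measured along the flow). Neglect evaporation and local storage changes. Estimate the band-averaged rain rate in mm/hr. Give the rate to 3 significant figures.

R ≈ 3.41 mm/hr

Column moisture flux per unit crosswind length is F = V × PW.
Inflow: F_in = 6.1 × 36 = 219.6 mm·m/s
Outflow: F_out = 4.91 × 17.9 = 87.889 mm·m/s
Steady-state rate R = (F_in − F_out)/L = (219.6 − 87.889) / 139000 m = 9.476e-04 mm/s.
R = 9.476e-04 × 3600 = 3.41 mm/hr.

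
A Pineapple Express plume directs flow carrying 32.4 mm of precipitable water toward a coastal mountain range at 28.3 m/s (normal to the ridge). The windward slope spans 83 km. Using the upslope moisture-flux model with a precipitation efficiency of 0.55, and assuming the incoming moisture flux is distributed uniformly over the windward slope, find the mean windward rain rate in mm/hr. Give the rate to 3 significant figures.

Incoming column moisture flux per unit ridge length: F = V × PW = 28.3 × 32.4 = 916.92 mm·m/s.
Spread over the 83 km slope with efficiency ε = 0.55: R = ε·F/W = 0.55 × 916.92 / 83000 m = 6.076e-03 mm/s.
R = 6.076e-03 × 3600 = 21.9 mm/hr.

R ≈ 21.9 mm/hr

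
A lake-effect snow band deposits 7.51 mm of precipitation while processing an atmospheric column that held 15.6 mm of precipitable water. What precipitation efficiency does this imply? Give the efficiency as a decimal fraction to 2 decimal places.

ε ≈ 0.48

ε = precipitation / PW = 7.51 / 15.6 = 0.48.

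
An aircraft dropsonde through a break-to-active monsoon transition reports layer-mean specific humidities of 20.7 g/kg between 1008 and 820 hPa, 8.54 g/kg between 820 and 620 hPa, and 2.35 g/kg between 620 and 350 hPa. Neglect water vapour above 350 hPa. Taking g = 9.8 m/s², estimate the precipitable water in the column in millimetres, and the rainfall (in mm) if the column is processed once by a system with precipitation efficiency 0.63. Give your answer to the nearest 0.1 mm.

PW ≈ 63.6 mm; rainfall ≈ 40.1 mm

Precipitable water is the column-integrated vapour mass per unit area: PW = (1/g) Σ q̄ Δp, with q in kg/kg and Δp in Pa (1 kg/m² of water = 1 mm).
Layer 1008–820 hPa: Δp = 188 hPa = 18800 Pa, q̄ = 0.0207 kg/kg → 0.0207 × 18800 / 9.8 = 39.71 mm
Layer 820–620 hPa: Δp = 200 hPa = 20000 Pa, q̄ = 0.00854 kg/kg → 0.00854 × 20000 / 9.8 = 17.43 mm
Layer 620–350 hPa: Δp = 270 hPa = 27000 Pa, q̄ = 0.00235 kg/kg → 0.00235 × 27000 / 9.8 = 6.47 mm
PW = 39.71 + 17.43 + 6.47 = 63.61 ≈ 63.6 mm.
Rainfall = ε × PW = 0.63 × 63.6 = 40.1 mm.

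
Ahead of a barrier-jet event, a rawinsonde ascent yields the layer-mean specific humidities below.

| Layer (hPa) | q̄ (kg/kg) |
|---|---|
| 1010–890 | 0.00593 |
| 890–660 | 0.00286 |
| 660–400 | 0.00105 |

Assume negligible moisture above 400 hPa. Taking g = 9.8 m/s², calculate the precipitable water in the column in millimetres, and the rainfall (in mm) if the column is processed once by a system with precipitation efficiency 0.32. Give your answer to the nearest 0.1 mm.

PW ≈ 16.8 mm; rainfall ≈ 5.4 mm

Precipitable water is the column-integrated vapour mass per unit area: PW = (1/g) Σ q̄ Δp, with q in kg/kg and Δp in Pa (1 kg/m² of water = 1 mm).
Layer 1010–890 hPa: Δp = 120 hPa = 12000 Pa, q̄ = 0.00593 kg/kg → 0.00593 × 12000 / 9.8 = 7.26 mm
Layer 890–660 hPa: Δp = 230 hPa = 23000 Pa, q̄ = 0.00286 kg/kg → 0.00286 × 23000 / 9.8 = 6.71 mm
Layer 660–400 hPa: Δp = 260 hPa = 26000 Pa, q̄ = 0.00105 kg/kg → 0.00105 × 26000 / 9.8 = 2.79 mm
PW = 7.26 + 6.71 + 2.79 = 16.76 ≈ 16.8 mm.
Rainfall = ε × PW = 0.32 × 16.8 = 5.4 mm.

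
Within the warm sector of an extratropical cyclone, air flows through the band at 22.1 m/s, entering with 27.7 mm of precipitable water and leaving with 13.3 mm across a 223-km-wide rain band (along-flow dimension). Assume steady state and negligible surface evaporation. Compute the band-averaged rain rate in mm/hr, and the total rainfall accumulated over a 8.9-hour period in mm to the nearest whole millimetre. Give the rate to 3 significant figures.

R ≈ 5.14 mm/hr; total ≈ 46 mm

Column moisture flux per unit crosswind length is F = V × PW.
Inflow: F_in = 22.1 × 27.7 = 612.17 mm·m/s
Outflow: F_out = 22.1 × 13.3 = 293.93 mm·m/s
Steady-state rate R = (F_in − F_out)/L = (612.17 − 293.93) / 223000 m = 1.427e-03 mm/s.
R = 1.427e-03 × 3600 = 5.14 mm/hr.
Over 8.9 h: total = 5.14 × 8.9 = 45.746 ≈ 46 mm.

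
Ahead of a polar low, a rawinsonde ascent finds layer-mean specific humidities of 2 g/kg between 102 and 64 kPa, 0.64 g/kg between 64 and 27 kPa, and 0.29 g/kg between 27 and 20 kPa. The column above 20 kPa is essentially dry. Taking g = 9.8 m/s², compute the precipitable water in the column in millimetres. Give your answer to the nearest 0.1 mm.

Precipitable water is the column-integrated vapour mass per unit area: PW = (1/g) Σ q̄ Δp, with q in kg/kg and Δp in Pa (1 kg/m² of water = 1 mm).
Layer 102–64 kPa: Δp = 380 hPa = 38000 Pa, q̄ = 0.002 kg/kg → 0.002 × 38000 / 9.8 = 7.76 mm
Layer 64–27 kPa: Δp = 370 hPa = 37000 Pa, q̄ = 0.00064 kg/kg → 0.00064 × 37000 / 9.8 = 2.42 mm
Layer 27–20 kPa: Δp = 70 hPa = 7000 Pa, q̄ = 0.00029 kg/kg → 0.00029 × 7000 / 9.8 = 0.21 mm
PW = 7.76 + 2.42 + 0.21 = 10.39 ≈ 10.4 mm.

PW ≈ 10.4 mm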